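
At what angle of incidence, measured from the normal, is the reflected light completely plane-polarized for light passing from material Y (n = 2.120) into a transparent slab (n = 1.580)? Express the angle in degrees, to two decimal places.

θ_B ≈ 36.70°

At Brewster's angle the reflected and refracted rays are perpendicular, which with Snell's law gives tan θ_B = n₂/n₁.
Here n₂/n₁ = 1.580/2.120 = 0.7453, and Brewster's law gives tan θ_B = n₂/n₁.
So θ_B = arctan 0.7453 = 36.70°.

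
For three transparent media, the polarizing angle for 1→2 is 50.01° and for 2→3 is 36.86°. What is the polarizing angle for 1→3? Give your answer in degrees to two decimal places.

Each Brewster angle gives a ratio: n₂/n₁ = tan 50.01° = 1.1922, n₃/n₂ = tan 36.86° = 0.7497.
So n₃/n₁ = (n₂/n₁)(n₃/n₂) = 1.1922 × 0.7497 = 0.8938.
θ_B(1→3) = arctan(0.8938) = 41.79°.

θ_B ≈ 41.79°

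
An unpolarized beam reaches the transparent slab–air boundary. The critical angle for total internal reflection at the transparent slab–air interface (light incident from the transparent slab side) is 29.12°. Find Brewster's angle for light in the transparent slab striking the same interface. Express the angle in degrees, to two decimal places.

θ_B ≈ 25.95°

sin θ_c = n₂/n₁, so n₂/n₁ = sin 29.12° = 0.4866.
Brewster: tan θ_B = n₂/n₁ = 0.4866.
θ_B = arctan(0.4866) = 25.95°.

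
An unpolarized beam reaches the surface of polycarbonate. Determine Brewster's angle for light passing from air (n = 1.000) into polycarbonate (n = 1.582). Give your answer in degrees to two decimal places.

tan θ_B = n₂/n₁ = 1.582/1.000 = 1.5820. Taking the arctangent, θ_B = 57.70°.

θ_B ≈ 57.70°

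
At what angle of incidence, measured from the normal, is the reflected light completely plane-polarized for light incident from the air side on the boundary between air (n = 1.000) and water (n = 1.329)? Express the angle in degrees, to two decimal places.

tan θ_B = n₂/n₁ = 1.329/1.000 = 1.3290.
θ_B = arctan(1.3290) = 53.04°.

θ_B ≈ 53.04°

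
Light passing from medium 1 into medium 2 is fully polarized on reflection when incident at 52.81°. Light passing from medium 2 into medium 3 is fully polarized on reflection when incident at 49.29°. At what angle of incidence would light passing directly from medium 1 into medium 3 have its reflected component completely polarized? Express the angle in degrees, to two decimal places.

θ_B ≈ 56.86°

Each Brewster angle gives a ratio: n₂/n₁ = tan 52.81° = 1.3179, n₃/n₂ = tan 49.29° = 1.1622.
So n₃/n₁ = (n₂/n₁)(n₃/n₂) = 1.3179 × 1.1622 = 1.5317.
θ_B(1→3) = arctan(1.5317) = 56.86°.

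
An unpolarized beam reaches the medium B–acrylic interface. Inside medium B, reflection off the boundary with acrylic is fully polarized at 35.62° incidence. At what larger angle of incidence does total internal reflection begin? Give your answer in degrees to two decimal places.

tan θ_B = n₂/n₁ = tan 35.62° = 0.7165.
Total internal reflection: sin θ_c = n₂/n₁ = 0.7165.
θ_c = arcsin(0.7165) = 45.76°.

θ_c ≈ 45.76°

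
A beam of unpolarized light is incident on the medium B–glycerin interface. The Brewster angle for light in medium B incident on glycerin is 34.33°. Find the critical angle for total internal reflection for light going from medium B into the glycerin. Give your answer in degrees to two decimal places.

θ_c ≈ 43.07°

tan θ_B = n₂/n₁ = tan 34.33° = 0.6829.
Total internal reflection: sin θ_c = n₂/n₁ = 0.6829.
θ_c = arcsin(0.6829) = 43.07°.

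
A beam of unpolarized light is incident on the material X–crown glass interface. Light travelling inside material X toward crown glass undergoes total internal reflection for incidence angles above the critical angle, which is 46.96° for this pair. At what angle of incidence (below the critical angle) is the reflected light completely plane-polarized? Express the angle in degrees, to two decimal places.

n₂/n₁ = sin θ_c = sin 46.96° = 0.7309.
tan θ_B equals the same ratio, so θ_B = arctan(0.7309) = 36.16°.

θ_B ≈ 36.16°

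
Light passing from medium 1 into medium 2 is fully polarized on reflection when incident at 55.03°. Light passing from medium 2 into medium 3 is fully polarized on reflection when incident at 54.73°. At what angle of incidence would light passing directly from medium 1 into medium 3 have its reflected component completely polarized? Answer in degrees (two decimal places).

θ_B ≈ 63.68°

tan θ_B(1→2) = n₂/n₁ = tan 55.03° = 1.4297.
tan θ_B(2→3) = n₃/n₂ = tan 54.73° = 1.4139.
Multiplying, n₃/n₁ = 1.4297 × 1.4139 = 2.0215, and θ_B(1→3) = arctan 2.0215 = 63.68°.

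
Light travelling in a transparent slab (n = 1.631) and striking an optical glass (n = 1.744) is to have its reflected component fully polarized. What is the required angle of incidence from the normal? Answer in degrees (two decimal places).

At Brewster's angle the reflected and refracted rays are perpendicular, which with Snell's law gives tan θ_B = n₂/n₁.
Brewster's condition: tan θ_B = n₂/n₁ = 1.744/1.631 = 1.0693.
So θ_B = arctan 1.0693 = 46.92°.

θ_B ≈ 46.92°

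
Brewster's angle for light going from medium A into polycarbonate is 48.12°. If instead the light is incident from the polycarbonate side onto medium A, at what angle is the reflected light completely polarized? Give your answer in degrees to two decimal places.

θ_B' ≈ 41.88°

tan θ_B' = n₁/n₂ = 1/tan θ_B, so θ_B' = 90° − θ_B.
θ_B' = 90° − 48.12° = 41.88°.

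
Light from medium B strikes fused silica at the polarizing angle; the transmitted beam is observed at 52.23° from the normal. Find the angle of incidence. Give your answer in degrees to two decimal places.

θ_B ≈ 37.77°

Since the reflected and refracted rays are at right angles at the polarizing angle, θ_B + θ_t = 90°.
θ_B = 90° − 52.23° = 37.77°.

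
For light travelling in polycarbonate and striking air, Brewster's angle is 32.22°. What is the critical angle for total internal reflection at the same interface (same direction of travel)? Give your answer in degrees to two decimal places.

n₂/n₁ = tan 32.22° = 0.6302; the critical angle satisfies sin θ_c = n₂/n₁.
θ_c = arcsin(0.6302) = 39.07°.

θ_c ≈ 39.07°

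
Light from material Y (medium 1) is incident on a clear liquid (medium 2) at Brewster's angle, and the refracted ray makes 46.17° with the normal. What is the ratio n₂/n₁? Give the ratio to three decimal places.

At Brewster incidence θ_B = 90° − θ_t = 90° − 46.17° = 43.83°.
tan θ_B = n₂/n₁, so n₂/n₁ = tan 43.83° = 0.960.

n₂/n₁ ≈ 0.960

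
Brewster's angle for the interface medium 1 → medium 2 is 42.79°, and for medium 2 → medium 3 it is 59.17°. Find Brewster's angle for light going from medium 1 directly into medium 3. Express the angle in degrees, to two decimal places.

Each Brewster angle gives a ratio: n₂/n₁ = tan 42.79° = 0.9257, n₃/n₂ = tan 59.17° = 1.6755.
n₃/n₁ = 1.5510. Then tan θ_B(1→3) = n₃/n₁, so θ_B(1→3) = arctan(1.5510) = 57.19°.

θ_B ≈ 57.19°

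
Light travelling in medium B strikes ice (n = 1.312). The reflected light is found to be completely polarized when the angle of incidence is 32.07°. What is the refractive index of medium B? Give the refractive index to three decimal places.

n ≈ 2.094

Full polarization of the reflected beam means tan θ_B = n₂/n₁, where n₁ is the incident medium (medium B).
n₁ = n₂ / tan θ_B = 1.312 / tan 32.07° = 2.094.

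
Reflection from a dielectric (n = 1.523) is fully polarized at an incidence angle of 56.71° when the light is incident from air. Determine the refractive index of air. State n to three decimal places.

Full polarization of the reflected beam means tan θ_B = n₂/n₁, where n₁ is the incident medium (air).
n₁ = n₂ / tan θ_B = 1.523 / tan 56.71° = 1.000.

n ≈ 1.000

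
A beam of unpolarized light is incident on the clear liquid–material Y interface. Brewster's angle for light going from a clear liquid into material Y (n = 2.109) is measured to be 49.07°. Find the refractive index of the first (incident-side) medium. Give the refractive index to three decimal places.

n ≈ 1.829

Full polarization of the reflected beam means tan θ_B = n₂/n₁, where n₁ is the incident medium (a clear liquid).
n₁ = n₂ / tan θ_B = 2.109 / tan 49.07° = 1.829.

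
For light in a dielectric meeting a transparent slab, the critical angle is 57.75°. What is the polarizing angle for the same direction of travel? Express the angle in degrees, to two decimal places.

θ_B ≈ 40.22°

At the critical angle sin θ_c = n₂/n₁, giving n₂/n₁ = sin 57.75° = 0.8457.
Then tan θ_B = n₂/n₁ = 0.8457, so θ_B = arctan 0.8457 = 40.22°.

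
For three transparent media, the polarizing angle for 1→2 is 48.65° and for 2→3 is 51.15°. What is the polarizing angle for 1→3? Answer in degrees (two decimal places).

θ_B ≈ 54.67°

n₂/n₁ = tan 48.65° = 1.1363 and n₃/n₂ = tan 51.15° = 1.2415.
n₃/n₁ = 1.4107. Then tan θ_B(1→3) = n₃/n₁, so θ_B(1→3) = arctan(1.4107) = 54.67°.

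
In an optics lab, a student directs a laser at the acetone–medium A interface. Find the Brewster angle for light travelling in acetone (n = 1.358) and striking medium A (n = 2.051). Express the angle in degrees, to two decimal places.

θ_B ≈ 56.49°

Here n₂/n₁ = 2.051/1.358 = 1.5103, and Brewster's law gives tan θ_B = n₂/n₁. Taking the arctangent, θ_B = 56.49°.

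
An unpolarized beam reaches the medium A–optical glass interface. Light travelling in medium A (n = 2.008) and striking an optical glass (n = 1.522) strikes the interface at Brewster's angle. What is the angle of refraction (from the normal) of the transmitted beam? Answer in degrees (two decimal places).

tan θ_B = n₂/n₁ = 1.522/2.008 = 0.7580, so θ_B = 37.16°.
The refracted ray is perpendicular to the reflected ray, so θ_t = 90° − θ_B = 52.84°.

θ_t ≈ 52.84°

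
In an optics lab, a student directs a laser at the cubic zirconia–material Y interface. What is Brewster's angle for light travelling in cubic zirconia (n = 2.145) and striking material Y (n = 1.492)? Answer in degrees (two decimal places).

θ_B ≈ 34.82°

Brewster's condition: tan θ_B = n₂/n₁ = 1.492/2.145 = 0.6956.
So θ_B = arctan 0.6956 = 34.82°.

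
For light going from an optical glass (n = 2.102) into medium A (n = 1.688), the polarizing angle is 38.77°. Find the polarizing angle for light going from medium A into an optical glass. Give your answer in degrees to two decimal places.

Reversing the direction swaps n₁ and n₂, so tan θ_B' = 1/tan θ_B and θ_B' = 90° − θ_B.
Hence θ_B' = 90° − 38.77° = 51.23°.

θ_B' ≈ 51.23°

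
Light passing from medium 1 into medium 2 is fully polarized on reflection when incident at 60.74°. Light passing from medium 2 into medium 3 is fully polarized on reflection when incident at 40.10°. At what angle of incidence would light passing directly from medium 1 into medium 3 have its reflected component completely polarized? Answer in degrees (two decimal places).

Each Brewster angle gives a ratio: n₂/n₁ = tan 60.74° = 1.7849, n₃/n₂ = tan 40.10° = 0.8421.
n₃/n₁ = 1.5030. Then tan θ_B(1→3) = n₃/n₁, so θ_B(1→3) = arctan(1.5030) = 56.36°.

θ_B ≈ 56.36°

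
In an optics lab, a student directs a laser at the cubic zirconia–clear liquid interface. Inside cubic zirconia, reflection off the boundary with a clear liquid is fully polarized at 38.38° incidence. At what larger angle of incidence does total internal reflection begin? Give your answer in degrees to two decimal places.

θ_c ≈ 52.37°

n₂/n₁ = tan 38.38° = 0.7920; the critical angle satisfies sin θ_c = n₂/n₁.
θ_c = arcsin(0.7920) = 52.37°.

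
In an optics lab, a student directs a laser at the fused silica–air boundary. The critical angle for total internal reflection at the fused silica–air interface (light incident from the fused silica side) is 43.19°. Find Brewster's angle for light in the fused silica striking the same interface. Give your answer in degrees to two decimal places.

sin θ_c = n₂/n₁, so n₂/n₁ = sin 43.19° = 0.6844.
Brewster: tan θ_B = n₂/n₁ = 0.6844.
θ_B = arctan(0.6844) = 34.39°.

θ_B ≈ 34.39°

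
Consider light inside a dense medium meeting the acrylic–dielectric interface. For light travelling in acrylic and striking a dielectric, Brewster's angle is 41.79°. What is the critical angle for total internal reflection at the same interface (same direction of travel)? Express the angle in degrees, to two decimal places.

tan θ_B = n₂/n₁ = tan 41.79° = 0.8938.
Total internal reflection: sin θ_c = n₂/n₁ = 0.8938.
θ_c = arcsin(0.8938) = 63.35°.

θ_c ≈ 63.35°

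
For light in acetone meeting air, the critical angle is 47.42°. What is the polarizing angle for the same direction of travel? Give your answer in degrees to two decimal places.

θ_B ≈ 36.37°

n₂/n₁ = sin θ_c = sin 47.42° = 0.7363.
tan θ_B equals the same ratio, so θ_B = arctan(0.7363) = 36.37°.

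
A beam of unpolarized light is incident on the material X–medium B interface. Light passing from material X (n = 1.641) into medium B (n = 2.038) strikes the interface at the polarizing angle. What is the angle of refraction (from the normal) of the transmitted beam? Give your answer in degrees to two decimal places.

θ_B = arctan(n₂/n₁) = arctan(2.038/1.641) = 51.16°.
The refracted ray is perpendicular to the reflected ray, so θ_t = 90° − θ_B = 38.84°.

θ_t ≈ 38.84°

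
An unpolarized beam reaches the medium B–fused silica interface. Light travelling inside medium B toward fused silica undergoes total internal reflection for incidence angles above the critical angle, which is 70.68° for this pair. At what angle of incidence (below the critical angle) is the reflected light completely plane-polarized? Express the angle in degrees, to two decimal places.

θ_B ≈ 43.34°

n₂/n₁ = sin θ_c = sin 70.68° = 0.9437.
tan θ_B equals the same ratio, so θ_B = arctan(0.9437) = 43.34°.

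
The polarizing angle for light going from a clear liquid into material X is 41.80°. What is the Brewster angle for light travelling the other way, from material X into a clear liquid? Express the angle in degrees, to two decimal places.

The two Brewster angles are complementary: θ_B' = 90° − θ_B = 90° − 41.80° = 48.20°.

θ_B' ≈ 48.20°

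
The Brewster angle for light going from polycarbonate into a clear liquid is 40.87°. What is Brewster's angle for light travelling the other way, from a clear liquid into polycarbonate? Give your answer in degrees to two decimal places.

θ_B' ≈ 49.13°

tan θ_B' = n₁/n₂ = 1/tan θ_B, so θ_B' = 90° − θ_B.
θ_B' = 90° − 40.87° = 49.13°.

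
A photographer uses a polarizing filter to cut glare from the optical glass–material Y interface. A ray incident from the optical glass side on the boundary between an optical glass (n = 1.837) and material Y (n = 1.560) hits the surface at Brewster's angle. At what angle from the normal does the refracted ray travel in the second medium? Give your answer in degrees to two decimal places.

tan θ_B = n₂/n₁ = 1.560/1.837 = 0.8492, so θ_B = 40.34°.
At Brewster's angle the reflected and refracted rays are perpendicular, so θ_t = 90° − θ_B = 90° − 40.34° = 49.66°.

θ_t ≈ 49.66°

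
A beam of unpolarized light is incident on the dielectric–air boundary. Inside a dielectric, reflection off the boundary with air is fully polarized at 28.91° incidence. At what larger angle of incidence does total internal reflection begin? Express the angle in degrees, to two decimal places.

θ_c ≈ 33.52°

tan θ_B = n₂/n₁ = tan 28.91° = 0.5523.
Total internal reflection: sin θ_c = n₂/n₁ = 0.5523.
θ_c = arcsin(0.5523) = 33.52°.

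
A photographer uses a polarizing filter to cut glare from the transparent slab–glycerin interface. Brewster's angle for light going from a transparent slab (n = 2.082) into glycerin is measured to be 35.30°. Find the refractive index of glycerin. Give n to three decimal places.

Brewster's law: tan θ_B = n₂/n₁ (light incident in a transparent slab, refracted into glycerin).
n₂ = n₁ tan θ_B = 2.082 × tan 35.30° = 1.474.

n ≈ 1.474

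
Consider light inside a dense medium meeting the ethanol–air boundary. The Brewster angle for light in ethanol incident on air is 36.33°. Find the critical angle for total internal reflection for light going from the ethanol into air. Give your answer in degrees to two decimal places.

θ_c ≈ 47.34°

From Brewster, n₂/n₁ = tan θ_B = tan 36.33° = 0.7354.
Then sin θ_c = n₂/n₁ = 0.7354, so θ_c = arcsin 0.7354 = 47.34°.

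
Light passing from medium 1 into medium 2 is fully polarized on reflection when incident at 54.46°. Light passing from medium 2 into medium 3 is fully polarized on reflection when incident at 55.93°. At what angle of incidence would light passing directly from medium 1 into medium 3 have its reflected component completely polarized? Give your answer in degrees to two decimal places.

Each Brewster angle gives a ratio: n₂/n₁ = tan 54.46° = 1.3999, n₃/n₂ = tan 55.93° = 1.4787.
So n₃/n₁ = (n₂/n₁)(n₃/n₂) = 1.3999 × 1.4787 = 2.0699.
θ_B(1→3) = arctan(2.0699) = 64.21°.

θ_B ≈ 64.21°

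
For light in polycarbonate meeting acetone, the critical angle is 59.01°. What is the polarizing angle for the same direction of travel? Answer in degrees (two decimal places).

θ_B ≈ 40.61°

sin θ_c = n₂/n₁, so n₂/n₁ = sin 59.01° = 0.8573.
Brewster: tan θ_B = n₂/n₁ = 0.8573.
θ_B = arctan(0.8573) = 40.61°.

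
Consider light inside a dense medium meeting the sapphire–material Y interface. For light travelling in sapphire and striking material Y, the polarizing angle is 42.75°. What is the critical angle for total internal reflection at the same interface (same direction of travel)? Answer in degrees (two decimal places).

From Brewster, n₂/n₁ = tan θ_B = tan 42.75° = 0.9244.
Then sin θ_c = n₂/n₁ = 0.9244, so θ_c = arcsin 0.9244 = 67.58°.

θ_c ≈ 67.58°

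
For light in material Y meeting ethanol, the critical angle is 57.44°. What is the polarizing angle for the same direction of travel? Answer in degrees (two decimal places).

θ_B ≈ 40.13°

n₂/n₁ = sin θ_c = sin 57.44° = 0.8428.
tan θ_B equals the same ratio, so θ_B = arctan(0.8428) = 40.13°.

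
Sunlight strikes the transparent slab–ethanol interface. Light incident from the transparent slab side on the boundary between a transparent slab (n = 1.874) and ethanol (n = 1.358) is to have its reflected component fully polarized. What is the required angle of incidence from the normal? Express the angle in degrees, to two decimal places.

θ_B ≈ 35.93°

The reflected p-component vanishes when tan θ_B = n₂/n₁.
tan θ_B = n₂/n₁ = 1.358/1.874 = 0.7247. Taking the arctangent, θ_B = 35.93°.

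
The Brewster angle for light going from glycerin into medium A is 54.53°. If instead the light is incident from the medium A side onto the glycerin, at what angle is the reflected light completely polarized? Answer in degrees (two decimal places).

Reversing the direction swaps n₁ and n₂, so tan θ_B' = 1/tan θ_B and θ_B' = 90° − θ_B.
Hence θ_B' = 90° − 54.53° = 35.47°.

θ_B' ≈ 35.47°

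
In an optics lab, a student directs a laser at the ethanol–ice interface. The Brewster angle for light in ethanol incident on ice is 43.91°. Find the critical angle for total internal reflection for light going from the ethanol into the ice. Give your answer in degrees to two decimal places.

From Brewster, n₂/n₁ = tan θ_B = tan 43.91° = 0.9627.
Then sin θ_c = n₂/n₁ = 0.9627, so θ_c = arcsin 0.9627 = 74.29°.

θ_c ≈ 74.29°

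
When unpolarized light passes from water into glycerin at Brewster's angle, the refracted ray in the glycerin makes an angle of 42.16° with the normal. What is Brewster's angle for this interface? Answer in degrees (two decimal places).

Since the reflected and refracted rays are at right angles at the polarizing angle, θ_B + θ_t = 90°.
So θ_B = 90° − θ_t = 90° − 42.16° = 47.84°.

θ_B ≈ 47.84°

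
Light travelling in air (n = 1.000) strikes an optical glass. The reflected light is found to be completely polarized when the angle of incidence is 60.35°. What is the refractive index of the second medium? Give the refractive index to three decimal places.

Brewster's law: tan θ_B = n₂/n₁ (light incident in air, refracted into an optical glass).
n₂ = n₁ tan θ_B = 1.000 × tan 60.35° = 1.757.

n ≈ 1.757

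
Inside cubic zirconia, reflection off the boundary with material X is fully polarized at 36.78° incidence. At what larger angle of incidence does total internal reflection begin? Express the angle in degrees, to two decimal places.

tan θ_B = n₂/n₁ = tan 36.78° = 0.7476.
Total internal reflection: sin θ_c = n₂/n₁ = 0.7476.
θ_c = arcsin(0.7476) = 48.38°.

θ_c ≈ 48.38°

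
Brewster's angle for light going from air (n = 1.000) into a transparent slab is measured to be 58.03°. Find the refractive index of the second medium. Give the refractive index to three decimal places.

Brewster's law: tan θ_B = n₂/n₁ (light incident in air, refracted into a transparent slab).
n₂ = n₁ tan θ_B = 1.000 × tan 58.03° = 1.602.

n ≈ 1.602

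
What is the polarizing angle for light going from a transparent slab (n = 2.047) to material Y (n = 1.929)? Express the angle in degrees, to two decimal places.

θ_B ≈ 43.30°

At Brewster's angle the reflected and refracted rays are perpendicular, which with Snell's law gives tan θ_B = n₂/n₁.
tan θ_B = n₂/n₁ = 1.929/2.047 = 0.9424.
So θ_B = arctan 0.9424 = 43.30°.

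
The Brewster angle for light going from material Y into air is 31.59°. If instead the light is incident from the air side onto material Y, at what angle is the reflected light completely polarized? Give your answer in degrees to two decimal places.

Reversing the direction swaps n₁ and n₂, so tan θ_B' = 1/tan θ_B and θ_B' = 90° − θ_B.
Hence θ_B' = 90° − 31.59° = 58.41°.

θ_B' ≈ 58.41°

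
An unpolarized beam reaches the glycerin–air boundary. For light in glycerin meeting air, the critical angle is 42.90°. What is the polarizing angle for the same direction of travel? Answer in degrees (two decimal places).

n₂/n₁ = sin θ_c = sin 42.90° = 0.6807.
tan θ_B equals the same ratio, so θ_B = arctan(0.6807) = 34.24°.

θ_B ≈ 34.24°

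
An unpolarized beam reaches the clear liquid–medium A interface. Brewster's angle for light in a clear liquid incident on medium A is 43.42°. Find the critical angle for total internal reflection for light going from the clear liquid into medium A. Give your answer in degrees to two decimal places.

n₂/n₁ = tan 43.42° = 0.9463; the critical angle satisfies sin θ_c = n₂/n₁.
θ_c = arcsin(0.9463) = 71.14°.

θ_c ≈ 71.14°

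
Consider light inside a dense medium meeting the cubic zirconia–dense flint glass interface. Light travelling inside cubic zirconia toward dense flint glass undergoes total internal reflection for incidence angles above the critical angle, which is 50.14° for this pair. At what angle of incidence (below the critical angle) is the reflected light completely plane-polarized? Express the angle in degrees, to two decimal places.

n₂/n₁ = sin θ_c = sin 50.14° = 0.7676.
tan θ_B equals the same ratio, so θ_B = arctan(0.7676) = 37.51°.

θ_B ≈ 37.51°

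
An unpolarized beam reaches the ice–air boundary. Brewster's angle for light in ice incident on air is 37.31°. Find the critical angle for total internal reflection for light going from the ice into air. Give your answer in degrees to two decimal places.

From Brewster, n₂/n₁ = tan θ_B = tan 37.31° = 0.7621.
Then sin θ_c = n₂/n₁ = 0.7621, so θ_c = arcsin 0.7621 = 49.65°.

θ_c ≈ 49.65°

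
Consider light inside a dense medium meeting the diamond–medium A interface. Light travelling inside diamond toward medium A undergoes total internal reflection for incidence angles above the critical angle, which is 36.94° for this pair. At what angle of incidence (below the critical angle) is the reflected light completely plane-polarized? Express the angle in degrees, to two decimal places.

θ_B ≈ 31.00°

sin θ_c = n₂/n₁, so n₂/n₁ = sin 36.94° = 0.6010.
Brewster: tan θ_B = n₂/n₁ = 0.6010.
θ_B = arctan(0.6010) = 31.00°.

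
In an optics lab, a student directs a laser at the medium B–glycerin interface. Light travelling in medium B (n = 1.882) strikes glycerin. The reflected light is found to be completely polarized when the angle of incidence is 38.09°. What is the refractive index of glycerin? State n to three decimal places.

Full polarization of the reflected beam means tan θ_B = n₂/n₁, where n₁ is the incident medium (medium B).
n₂ = n₁ tan θ_B = 1.882 × tan 38.09° = 1.475.

n ≈ 1.475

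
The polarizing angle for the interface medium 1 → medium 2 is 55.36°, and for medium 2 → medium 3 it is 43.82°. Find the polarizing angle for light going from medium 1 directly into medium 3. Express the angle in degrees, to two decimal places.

Each Brewster angle gives a ratio: n₂/n₁ = tan 55.36° = 1.4474, n₃/n₂ = tan 43.82° = 0.9596.
n₃/n₁ = 1.3890. Then tan θ_B(1→3) = n₃/n₁, so θ_B(1→3) = arctan(1.3890) = 54.25°.

θ_B ≈ 54.25°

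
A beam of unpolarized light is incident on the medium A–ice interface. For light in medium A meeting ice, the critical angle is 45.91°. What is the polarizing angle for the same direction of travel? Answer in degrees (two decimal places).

n₂/n₁ = sin θ_c = sin 45.91° = 0.7182.
tan θ_B equals the same ratio, so θ_B = arctan(0.7182) = 35.69°.

θ_B ≈ 35.69°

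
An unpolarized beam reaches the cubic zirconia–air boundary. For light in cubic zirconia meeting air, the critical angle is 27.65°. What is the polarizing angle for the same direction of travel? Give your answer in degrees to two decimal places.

θ_B ≈ 24.89°

At the critical angle sin θ_c = n₂/n₁, giving n₂/n₁ = sin 27.65° = 0.4641.
Then tan θ_B = n₂/n₁ = 0.4641, so θ_B = arctan 0.4641 = 24.89°.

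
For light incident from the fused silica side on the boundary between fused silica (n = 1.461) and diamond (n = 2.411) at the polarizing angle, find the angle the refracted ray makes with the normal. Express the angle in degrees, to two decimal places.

θ_t ≈ 31.21°

tan θ_B = n₂/n₁ = 2.411/1.461 = 1.6502, so θ_B = 58.79°.
At Brewster's angle the reflected and refracted rays are perpendicular, so θ_t = 90° − θ_B = 90° − 58.79° = 31.21°.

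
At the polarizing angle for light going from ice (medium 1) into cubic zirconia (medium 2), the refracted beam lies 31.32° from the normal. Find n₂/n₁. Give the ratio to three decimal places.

θ_B + θ_t = 90°, so θ_B = 90° − 31.32° = 58.68°.
tan θ_B = n₂/n₁, so n₂/n₁ = tan 58.68° = 1.643.

n₂/n₁ ≈ 1.643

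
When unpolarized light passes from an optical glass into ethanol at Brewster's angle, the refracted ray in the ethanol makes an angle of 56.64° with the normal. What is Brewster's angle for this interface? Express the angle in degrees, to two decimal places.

At Brewster's angle the reflected and refracted rays are perpendicular, so θ_B + θ_t = 90°.
So θ_B = 90° − θ_t = 90° − 56.64° = 33.36°.

θ_B ≈ 33.36°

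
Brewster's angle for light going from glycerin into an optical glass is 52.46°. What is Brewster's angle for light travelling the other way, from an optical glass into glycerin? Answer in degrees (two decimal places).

Reversing the direction swaps n₁ and n₂, so tan θ_B' = 1/tan θ_B and θ_B' = 90° − θ_B.
Hence θ_B' = 90° − 52.46° = 37.54°.

θ_B' ≈ 37.54°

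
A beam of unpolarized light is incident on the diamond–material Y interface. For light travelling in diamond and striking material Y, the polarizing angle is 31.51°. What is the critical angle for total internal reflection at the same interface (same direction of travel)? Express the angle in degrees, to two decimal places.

n₂/n₁ = tan 31.51° = 0.6130; the critical angle satisfies sin θ_c = n₂/n₁.
θ_c = arcsin(0.6130) = 37.81°.

θ_c ≈ 37.81°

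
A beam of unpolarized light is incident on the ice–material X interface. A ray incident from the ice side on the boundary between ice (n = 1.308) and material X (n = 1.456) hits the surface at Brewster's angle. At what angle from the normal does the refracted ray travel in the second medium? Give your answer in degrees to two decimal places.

θ_t ≈ 41.93°

θ_B = arctan(n₂/n₁) = arctan(1.456/1.308) = 48.07°.
Since θ_B + θ_t = 90° at Brewster incidence, θ_t = 90° − 48.07° = 41.93°.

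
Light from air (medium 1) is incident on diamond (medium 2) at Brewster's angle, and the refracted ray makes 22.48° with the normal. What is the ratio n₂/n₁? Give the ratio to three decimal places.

n₂/n₁ ≈ 2.417

At Brewster incidence θ_B = 90° − θ_t = 90° − 22.48° = 67.52°.
Then n₂/n₁ = tan θ_B = tan 67.52° = 2.417.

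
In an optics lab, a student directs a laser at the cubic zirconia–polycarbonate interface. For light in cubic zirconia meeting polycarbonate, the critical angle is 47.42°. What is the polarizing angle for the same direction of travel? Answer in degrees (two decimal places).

θ_B ≈ 36.37°

sin θ_c = n₂/n₁, so n₂/n₁ = sin 47.42° = 0.7363.
Brewster: tan θ_B = n₂/n₁ = 0.7363.
θ_B = arctan(0.7363) = 36.37°.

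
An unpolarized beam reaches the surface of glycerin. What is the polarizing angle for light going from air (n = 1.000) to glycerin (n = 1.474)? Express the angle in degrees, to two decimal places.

θ_B ≈ 55.85°

At Brewster's angle the reflected and refracted rays are perpendicular, which with Snell's law gives tan θ_B = n₂/n₁.
tan θ_B = n₂/n₁ = 1.474/1.000 = 1.4740.
So θ_B = arctan 1.4740 = 55.85°.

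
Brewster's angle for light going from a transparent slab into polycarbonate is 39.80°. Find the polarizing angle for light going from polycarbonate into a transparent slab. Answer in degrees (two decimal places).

tan θ_B' = n₁/n₂ = 1/tan θ_B, so θ_B' = 90° − θ_B.
θ_B' = 90° − 39.80° = 50.20°.

θ_B' ≈ 50.20°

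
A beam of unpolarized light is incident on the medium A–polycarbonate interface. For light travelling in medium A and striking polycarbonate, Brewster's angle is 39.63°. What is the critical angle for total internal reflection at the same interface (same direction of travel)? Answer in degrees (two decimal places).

θ_c ≈ 55.91°

From Brewster, n₂/n₁ = tan θ_B = tan 39.63° = 0.8282.
Then sin θ_c = n₂/n₁ = 0.8282, so θ_c = arcsin 0.8282 = 55.91°.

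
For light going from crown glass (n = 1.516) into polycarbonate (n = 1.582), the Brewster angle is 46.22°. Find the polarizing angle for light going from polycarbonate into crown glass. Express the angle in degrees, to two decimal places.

tan θ_B' = n₁/n₂ = 1/tan θ_B, so θ_B' = 90° − θ_B.
θ_B' = 90° − 46.22° = 43.78°.

θ_B' ≈ 43.78°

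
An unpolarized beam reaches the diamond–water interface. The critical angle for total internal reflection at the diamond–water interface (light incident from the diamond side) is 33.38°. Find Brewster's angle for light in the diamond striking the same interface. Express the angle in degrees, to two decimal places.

θ_B ≈ 28.82°

n₂/n₁ = sin θ_c = sin 33.38° = 0.5502.
tan θ_B equals the same ratio, so θ_B = arctan(0.5502) = 28.82°.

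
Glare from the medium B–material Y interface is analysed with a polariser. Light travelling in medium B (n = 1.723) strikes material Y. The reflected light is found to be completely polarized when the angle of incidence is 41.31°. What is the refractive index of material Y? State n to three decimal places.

Brewster's law: tan θ_B = n₂/n₁ (light incident in medium B, refracted into material Y).
n₂ = n₁ tan θ_B = 1.723 × tan 41.31° = 1.514.

n ≈ 1.514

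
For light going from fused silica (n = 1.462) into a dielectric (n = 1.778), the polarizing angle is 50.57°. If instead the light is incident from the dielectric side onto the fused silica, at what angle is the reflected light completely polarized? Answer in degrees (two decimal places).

θ_B' ≈ 39.43°

Reversing the direction swaps n₁ and n₂, so tan θ_B' = 1/tan θ_B and θ_B' = 90° − θ_B.
Hence θ_B' = 90° − 50.57° = 39.43°.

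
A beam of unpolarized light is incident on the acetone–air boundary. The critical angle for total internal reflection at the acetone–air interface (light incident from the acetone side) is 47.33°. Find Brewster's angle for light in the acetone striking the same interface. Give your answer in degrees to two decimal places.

θ_B ≈ 36.33°

n₂/n₁ = sin θ_c = sin 47.33° = 0.7353.
tan θ_B equals the same ratio, so θ_B = arctan(0.7353) = 36.33°.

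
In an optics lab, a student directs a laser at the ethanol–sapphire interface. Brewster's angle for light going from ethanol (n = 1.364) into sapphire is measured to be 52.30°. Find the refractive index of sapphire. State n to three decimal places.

n ≈ 1.765

At Brewster's angle, tan θ_B = n₂/n₁ with n₁ on the incident side (ethanol) and n₂ on the transmitted side (sapphire).
n₂ = n₁ tan θ_B = 1.364 × tan 52.30° = 1.765.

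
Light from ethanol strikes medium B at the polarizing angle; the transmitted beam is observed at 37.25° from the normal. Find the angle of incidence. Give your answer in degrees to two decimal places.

Brewster's condition makes the reflected and refracted beams perpendicular: θ_B + θ_t = 90°.
So θ_B = 90° − θ_t = 90° − 37.25° = 52.75°.

θ_B ≈ 52.75°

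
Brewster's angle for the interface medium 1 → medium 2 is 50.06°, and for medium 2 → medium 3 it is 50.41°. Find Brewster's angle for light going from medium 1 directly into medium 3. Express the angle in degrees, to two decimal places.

n₂/n₁ = tan 50.06° = 1.1943 and n₃/n₂ = tan 50.41° = 1.2092.
n₃/n₁ = 1.4442. Then tan θ_B(1→3) = n₃/n₁, so θ_B(1→3) = arctan(1.4442) = 55.30°.

θ_B ≈ 55.30°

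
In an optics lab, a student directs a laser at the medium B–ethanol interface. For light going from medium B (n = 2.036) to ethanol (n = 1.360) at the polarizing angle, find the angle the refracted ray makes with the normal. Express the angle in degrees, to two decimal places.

θ_t ≈ 56.26°

tan θ_B = n₂/n₁ = 1.360/2.036 = 0.6680, so θ_B = 33.74°.
The refracted ray is perpendicular to the reflected ray, so θ_t = 90° − θ_B = 56.26°.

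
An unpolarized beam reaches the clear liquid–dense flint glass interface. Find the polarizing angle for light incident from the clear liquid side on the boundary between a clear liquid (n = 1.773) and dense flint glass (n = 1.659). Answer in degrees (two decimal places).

At Brewster's angle the reflected and refracted rays are perpendicular, which with Snell's law gives tan θ_B = n₂/n₁.
tan θ_B = n₂/n₁ = 1.659/1.773 = 0.9357. Taking the arctangent, θ_B = 43.10°.

θ_B ≈ 43.10°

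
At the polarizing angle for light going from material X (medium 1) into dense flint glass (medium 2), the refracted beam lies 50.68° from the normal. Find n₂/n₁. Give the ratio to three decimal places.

θ_B + θ_t = 90°, so θ_B = 90° − 50.68° = 39.32°.
tan θ_B = n₂/n₁, so n₂/n₁ = tan 39.32° = 0.819.

n₂/n₁ ≈ 0.819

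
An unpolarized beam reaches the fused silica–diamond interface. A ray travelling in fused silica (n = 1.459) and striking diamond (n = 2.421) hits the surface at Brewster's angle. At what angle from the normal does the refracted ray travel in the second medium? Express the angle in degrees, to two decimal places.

θ_t ≈ 31.07°

First find Brewster's angle: tan θ_B = 2.421/1.459 = 1.6594, giving θ_B = 58.93°.
Since θ_B + θ_t = 90° at Brewster incidence, θ_t = 90° − 58.93° = 31.07°.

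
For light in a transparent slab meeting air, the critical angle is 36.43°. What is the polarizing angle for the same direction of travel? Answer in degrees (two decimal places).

θ_B ≈ 30.70°

sin θ_c = n₂/n₁, so n₂/n₁ = sin 36.43° = 0.5938.
Brewster: tan θ_B = n₂/n₁ = 0.5938.
θ_B = arctan(0.5938) = 30.70°.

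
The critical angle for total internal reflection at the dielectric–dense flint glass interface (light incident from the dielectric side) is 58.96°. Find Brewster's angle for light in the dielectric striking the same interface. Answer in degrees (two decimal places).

At the critical angle sin θ_c = n₂/n₁, giving n₂/n₁ = sin 58.96° = 0.8568.
Then tan θ_B = n₂/n₁ = 0.8568, so θ_B = arctan 0.8568 = 40.59°.

θ_B ≈ 40.59°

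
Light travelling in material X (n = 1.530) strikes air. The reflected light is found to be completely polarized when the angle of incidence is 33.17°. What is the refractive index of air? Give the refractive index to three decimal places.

n ≈ 1.000

Full polarization of the reflected beam means tan θ_B = n₂/n₁, where n₁ is the incident medium (material X).
n₂ = n₁ tan θ_B = 1.530 × tan 33.17° = 1.000.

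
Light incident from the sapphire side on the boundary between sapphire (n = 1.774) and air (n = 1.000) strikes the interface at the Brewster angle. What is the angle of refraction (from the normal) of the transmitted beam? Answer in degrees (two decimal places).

θ_B = arctan(n₂/n₁) = arctan(1.000/1.774) = 29.41°.
At Brewster's angle the reflected and refracted rays are perpendicular, so θ_t = 90° − θ_B = 90° − 29.41° = 60.59°.

θ_t ≈ 60.59°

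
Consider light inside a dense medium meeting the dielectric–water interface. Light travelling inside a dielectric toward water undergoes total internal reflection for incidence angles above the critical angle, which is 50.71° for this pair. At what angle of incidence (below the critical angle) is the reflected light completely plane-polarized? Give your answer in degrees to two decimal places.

θ_B ≈ 37.74°

n₂/n₁ = sin θ_c = sin 50.71° = 0.7740.
tan θ_B equals the same ratio, so θ_B = arctan(0.7740) = 37.74°.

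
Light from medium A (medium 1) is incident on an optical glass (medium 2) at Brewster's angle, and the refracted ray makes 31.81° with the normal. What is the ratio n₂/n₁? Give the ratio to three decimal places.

n₂/n₁ ≈ 1.612

θ_B + θ_t = 90°, so θ_B = 90° − 31.81° = 58.19°.
tan θ_B = n₂/n₁, so n₂/n₁ = tan 58.19° = 1.612.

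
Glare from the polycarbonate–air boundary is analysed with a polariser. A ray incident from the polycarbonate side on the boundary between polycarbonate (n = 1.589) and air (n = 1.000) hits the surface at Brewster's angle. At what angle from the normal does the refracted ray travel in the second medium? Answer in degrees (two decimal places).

θ_t ≈ 57.82°

tan θ_B = n₂/n₁ = 1.000/1.589 = 0.6293, so θ_B = 32.18°.
The refracted ray is perpendicular to the reflected ray, so θ_t = 90° − θ_B = 57.82°.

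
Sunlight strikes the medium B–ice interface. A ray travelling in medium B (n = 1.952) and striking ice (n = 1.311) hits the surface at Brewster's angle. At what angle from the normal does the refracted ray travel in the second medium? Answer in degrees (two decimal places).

θ_t ≈ 56.11°

tan θ_B = n₂/n₁ = 1.311/1.952 = 0.6716, so θ_B = 33.89°.
Since θ_B + θ_t = 90° at Brewster incidence, θ_t = 90° − 33.89° = 56.11°.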